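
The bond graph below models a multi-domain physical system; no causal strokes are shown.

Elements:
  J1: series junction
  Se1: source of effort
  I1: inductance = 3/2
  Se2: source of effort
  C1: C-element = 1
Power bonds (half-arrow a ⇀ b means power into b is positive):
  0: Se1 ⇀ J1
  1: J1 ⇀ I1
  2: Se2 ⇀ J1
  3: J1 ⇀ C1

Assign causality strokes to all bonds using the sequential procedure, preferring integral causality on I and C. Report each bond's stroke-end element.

β0 →J1
β1 →I1
β2 →J1
β3 →J1

b0 |J1  (Se1 (Se) sets effort on bond)
b2 |J1  (source Se2 imposes e)
b1 |I1  (I1: I, integral causality)
b3 |J1  (1-jn J1 has f-setter on 1)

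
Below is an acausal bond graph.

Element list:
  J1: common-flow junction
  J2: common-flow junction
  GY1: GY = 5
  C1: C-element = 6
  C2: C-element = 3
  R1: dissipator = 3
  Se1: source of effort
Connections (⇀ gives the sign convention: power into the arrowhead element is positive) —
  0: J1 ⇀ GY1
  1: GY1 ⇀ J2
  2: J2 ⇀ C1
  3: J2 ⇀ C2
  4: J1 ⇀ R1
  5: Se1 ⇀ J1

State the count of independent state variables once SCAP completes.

2  (C1, C2 all integral)

bond 5 stroke at J1  (Se1: effort source, stroke at far end)
bond 2 stroke at J2  (C1: C, integral causality)
bond 3 stroke at J2  (C2 outputs effort q/C2)
bond 1 stroke at GY1  (J2 needs exactly one f-in)
bond 0 stroke at GY1  (GY GY1: same side as bond 1)
bond 4 stroke at J1  (J1: bond 0 brought flow, rest push out)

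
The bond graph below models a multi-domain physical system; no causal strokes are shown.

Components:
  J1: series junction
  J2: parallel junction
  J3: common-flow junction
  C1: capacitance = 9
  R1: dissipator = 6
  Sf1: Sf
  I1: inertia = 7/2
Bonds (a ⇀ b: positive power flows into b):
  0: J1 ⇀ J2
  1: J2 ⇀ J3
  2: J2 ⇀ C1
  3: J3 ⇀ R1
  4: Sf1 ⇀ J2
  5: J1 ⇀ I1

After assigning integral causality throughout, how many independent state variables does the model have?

β4 stroke→Sf1  (source Sf1 imposes f)
β2 stroke→J2  (C1 integral (e out))
β0 stroke→J1  (J2: bond 2 brought effort, rest push out)
β1 stroke→J3  (J2: bond 2 brought effort, rest push out)
β3 stroke→R1  (J3 needs exactly one f-in)
β5 stroke→I1  (only one flow-in slot at J1)

2  (C1, I1 all integral)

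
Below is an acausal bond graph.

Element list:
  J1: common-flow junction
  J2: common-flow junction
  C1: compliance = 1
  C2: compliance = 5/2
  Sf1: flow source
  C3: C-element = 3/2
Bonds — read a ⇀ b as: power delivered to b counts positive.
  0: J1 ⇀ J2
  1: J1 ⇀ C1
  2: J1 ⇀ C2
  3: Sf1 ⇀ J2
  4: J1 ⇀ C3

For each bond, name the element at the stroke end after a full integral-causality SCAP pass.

#0 →J2
#1 →J1
#2 →J1
#3 →Sf1
#4 →J1

#3 |Sf1  (Sf1 (Sf) sets flow on bond)
#0 |J2  (J2 flow already set via bond 3)
#1 |J1  (J1: bond 0 brought flow, rest push out)
#2 |J1  (J1: bond 0 brought flow, rest push out)
#4 |J1  (J1 flow already set via bond 0)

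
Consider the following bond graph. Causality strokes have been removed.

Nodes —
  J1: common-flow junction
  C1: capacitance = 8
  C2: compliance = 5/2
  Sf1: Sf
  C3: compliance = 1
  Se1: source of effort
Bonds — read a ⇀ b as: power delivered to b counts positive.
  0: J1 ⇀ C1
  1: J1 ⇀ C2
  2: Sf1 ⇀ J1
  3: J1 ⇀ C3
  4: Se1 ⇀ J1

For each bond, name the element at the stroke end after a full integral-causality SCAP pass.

b0 |J1
b1 |J1
b2 |Sf1
b3 |J1
b4 |J1

b2 stroke at Sf1  (source Sf1 imposes f)
b4 stroke at J1  (Se1 fixes effort; stroke away)
b0 stroke at J1  (J1 flow already set via bond 2)
b1 stroke at J1  (J1: bond 2 brought flow, rest push out)
b3 stroke at J1  (J1 flow already set via bond 2)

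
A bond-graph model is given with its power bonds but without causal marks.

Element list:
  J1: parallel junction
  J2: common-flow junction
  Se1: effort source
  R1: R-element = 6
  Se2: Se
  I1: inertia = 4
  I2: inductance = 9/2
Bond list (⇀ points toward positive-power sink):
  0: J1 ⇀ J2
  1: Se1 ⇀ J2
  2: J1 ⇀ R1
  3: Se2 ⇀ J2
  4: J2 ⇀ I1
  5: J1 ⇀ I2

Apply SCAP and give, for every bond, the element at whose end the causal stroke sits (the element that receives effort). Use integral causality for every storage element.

β1 →J2  (Se1 fixes effort; stroke away)
β3 →J2  (source Se2 imposes e)
β4 →I1  (I1 outputs flow p/I1)
β0 →J2  (J2: bond 4 brought flow, rest push out)
β5 →I2  (I2: I, integral causality)
β2 →J1  (J1 needs exactly one e-in)

#0 stroke→J2
#1 stroke→J2
#2 stroke→J1
#3 stroke→J2
#4 stroke→I1
#5 stroke→I2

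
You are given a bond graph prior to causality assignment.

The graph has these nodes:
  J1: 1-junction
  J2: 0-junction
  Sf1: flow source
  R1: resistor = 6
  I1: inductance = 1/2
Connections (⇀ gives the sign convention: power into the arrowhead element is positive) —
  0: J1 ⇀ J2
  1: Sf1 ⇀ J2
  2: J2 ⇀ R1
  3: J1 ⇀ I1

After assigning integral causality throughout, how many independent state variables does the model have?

1  (I1 all integral)

#1 stroke→Sf1  (Sf1 (Sf) sets flow on bond)
#3 stroke→I1  (prefer integral on I1)
#0 stroke→J1  (common-f at J1 fixed by 3)
#2 stroke→J2  (J2 needs exactly one e-in)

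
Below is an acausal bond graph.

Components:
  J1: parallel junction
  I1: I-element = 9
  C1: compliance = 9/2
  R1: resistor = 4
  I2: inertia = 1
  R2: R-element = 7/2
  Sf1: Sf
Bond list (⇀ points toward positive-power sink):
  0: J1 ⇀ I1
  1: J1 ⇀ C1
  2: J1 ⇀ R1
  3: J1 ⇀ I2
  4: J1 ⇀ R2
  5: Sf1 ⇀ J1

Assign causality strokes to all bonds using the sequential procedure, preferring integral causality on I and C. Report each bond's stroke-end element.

bond 0 stroke→I1
bond 1 stroke→J1
bond 2 stroke→R1
bond 3 stroke→I2
bond 4 stroke→R2
bond 5 stroke→Sf1

bond 5 stroke→Sf1  (Sf1 fixes flow; stroke at Sf1)
bond 0 stroke→I1  (I1 integral (f out))
bond 1 stroke→J1  (C1 outputs effort q/C1)
bond 2 stroke→R1  (J1: bond 1 brought effort, rest push out)
bond 3 stroke→I2  (J1: bond 1 brought effort, rest push out)
bond 4 stroke→R2  (0-jn J1 has e-setter on 1)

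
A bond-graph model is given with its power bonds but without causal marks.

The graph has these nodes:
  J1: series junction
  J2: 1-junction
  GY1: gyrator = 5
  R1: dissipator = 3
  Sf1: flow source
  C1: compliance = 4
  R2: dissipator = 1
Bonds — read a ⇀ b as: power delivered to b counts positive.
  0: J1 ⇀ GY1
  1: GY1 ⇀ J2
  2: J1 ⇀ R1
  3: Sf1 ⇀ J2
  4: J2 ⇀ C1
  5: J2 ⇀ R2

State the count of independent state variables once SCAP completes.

1  (C1 all integral)

bond 3 →Sf1  (Sf1 fixes flow; stroke at Sf1)
bond 1 →J2  (1-jn J2 has f-setter on 3)
bond 4 →J2  (J2 flow already set via bond 3)
bond 5 →J2  (1-jn J2 has f-setter on 3)
bond 0 →J1  (GY GY1: same side as bond 1)
bond 2 →R1  (J1: last free bond brings flow in)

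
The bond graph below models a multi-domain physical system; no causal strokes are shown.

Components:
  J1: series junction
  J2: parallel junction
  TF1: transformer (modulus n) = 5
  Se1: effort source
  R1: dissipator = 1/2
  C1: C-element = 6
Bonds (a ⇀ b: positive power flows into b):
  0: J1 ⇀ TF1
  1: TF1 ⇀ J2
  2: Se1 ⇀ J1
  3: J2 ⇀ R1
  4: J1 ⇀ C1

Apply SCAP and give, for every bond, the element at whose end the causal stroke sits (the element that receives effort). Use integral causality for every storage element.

#0 |TF1
#1 |J2
#2 |J1
#3 |R1
#4 |J1

bond 2 stroke→J1  (source Se1 imposes e)
bond 4 stroke→J1  (C1: C, integral causality)
bond 0 stroke→TF1  (J1 needs exactly one f-in)
bond 1 stroke→J2  (TF1: transformer flips bond 0)
bond 3 stroke→R1  (0-jn J2 has e-setter on 1)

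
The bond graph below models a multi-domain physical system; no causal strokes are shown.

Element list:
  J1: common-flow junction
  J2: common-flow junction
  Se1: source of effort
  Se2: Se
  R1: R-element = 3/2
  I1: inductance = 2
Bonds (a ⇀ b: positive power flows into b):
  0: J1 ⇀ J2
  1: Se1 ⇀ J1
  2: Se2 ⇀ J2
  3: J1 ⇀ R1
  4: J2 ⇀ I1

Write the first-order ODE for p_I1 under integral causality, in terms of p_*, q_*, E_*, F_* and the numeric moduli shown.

bond 1 →J1  (source Se1 imposes e)
bond 2 →J2  (Se2 fixes effort; stroke away)
bond 4 →I1  (I1 integral (f out))
bond 0 →J2  (common-f at J2 fixed by 4)
bond 3 →J1  (J1 flow already set via bond 0)

dp_I1/dt = E_Se1 + E_Se2 - 3*p_I1/4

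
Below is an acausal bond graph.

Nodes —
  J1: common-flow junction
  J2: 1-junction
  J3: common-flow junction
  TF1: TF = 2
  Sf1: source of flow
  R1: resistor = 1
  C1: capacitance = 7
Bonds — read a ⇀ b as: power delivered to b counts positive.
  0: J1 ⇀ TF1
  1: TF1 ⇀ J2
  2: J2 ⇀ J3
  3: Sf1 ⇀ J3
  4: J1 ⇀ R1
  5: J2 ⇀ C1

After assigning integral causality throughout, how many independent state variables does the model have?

1  (C1 all integral)

bond 3 stroke at Sf1  (Sf1 (Sf) sets flow on bond)
bond 2 stroke at J3  (common-f at J3 fixed by 3)
bond 1 stroke at J2  (common-f at J2 fixed by 2)
bond 5 stroke at J2  (1-jn J2 has f-setter on 2)
bond 0 stroke at TF1  (TF1 one-in-one-out from 1)
bond 4 stroke at J1  (1-jn J1 has f-setter on 0)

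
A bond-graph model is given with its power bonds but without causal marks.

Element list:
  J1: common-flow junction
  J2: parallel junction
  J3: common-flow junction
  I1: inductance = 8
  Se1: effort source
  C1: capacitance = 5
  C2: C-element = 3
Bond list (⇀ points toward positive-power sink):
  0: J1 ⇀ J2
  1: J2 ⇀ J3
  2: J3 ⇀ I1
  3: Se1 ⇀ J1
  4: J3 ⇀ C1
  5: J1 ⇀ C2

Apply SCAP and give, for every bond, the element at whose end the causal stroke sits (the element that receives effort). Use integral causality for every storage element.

bond 0 →J2
bond 1 →J3
bond 2 →I1
bond 3 →J1
bond 4 →J3
bond 5 →J1

b3 stroke at J1  (Se1 fixes effort; stroke away)
b2 stroke at I1  (I1 integral (f out))
b1 stroke at J3  (common-f at J3 fixed by 2)
b4 stroke at J3  (common-f at J3 fixed by 2)
b0 stroke at J2  (only one effort-in slot at J2)
b5 stroke at J1  (J1: bond 0 brought flow, rest push out)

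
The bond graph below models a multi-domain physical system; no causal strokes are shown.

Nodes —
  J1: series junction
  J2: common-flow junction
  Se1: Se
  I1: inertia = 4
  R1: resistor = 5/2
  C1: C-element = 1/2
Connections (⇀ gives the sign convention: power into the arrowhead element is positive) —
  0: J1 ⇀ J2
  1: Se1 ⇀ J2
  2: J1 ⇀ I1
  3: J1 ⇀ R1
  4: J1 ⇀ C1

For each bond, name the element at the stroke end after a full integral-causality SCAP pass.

β1 stroke at J2  (Se1 fixes effort; stroke away)
β0 stroke at J1  (closing 1-jn rule on J2)
β2 stroke at I1  (I1 integral (f out))
β3 stroke at J1  (J1: bond 2 brought flow, rest push out)
β4 stroke at J1  (1-jn J1 has f-setter on 2)

#0 stroke at J1
#1 stroke at J2
#2 stroke at I1
#3 stroke at J1
#4 stroke at J1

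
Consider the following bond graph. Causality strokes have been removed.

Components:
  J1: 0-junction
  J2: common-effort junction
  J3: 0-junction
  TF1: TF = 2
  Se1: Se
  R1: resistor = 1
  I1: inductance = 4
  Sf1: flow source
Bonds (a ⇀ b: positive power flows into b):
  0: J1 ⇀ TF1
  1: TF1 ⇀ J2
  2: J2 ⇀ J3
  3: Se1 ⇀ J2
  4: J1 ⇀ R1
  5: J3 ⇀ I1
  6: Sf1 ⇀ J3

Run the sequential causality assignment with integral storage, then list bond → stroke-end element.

b3 →J2  (Se1 fixes effort; stroke away)
b6 →Sf1  (Sf1: flow source, stroke at near end)
b1 →TF1  (0-jn J2 has e-setter on 3)
b2 →J3  (J2 effort already set via bond 3)
b5 →I1  (J3: bond 2 brought effort, rest push out)
b0 →J1  (through TF1, causality passes straight; one stroke at TF1)
b4 →R1  (0-jn J1 has e-setter on 0)

bond 0 stroke at J1
bond 1 stroke at TF1
bond 2 stroke at J3
bond 3 stroke at J2
bond 4 stroke at R1
bond 5 stroke at I1
bond 6 stroke at Sf1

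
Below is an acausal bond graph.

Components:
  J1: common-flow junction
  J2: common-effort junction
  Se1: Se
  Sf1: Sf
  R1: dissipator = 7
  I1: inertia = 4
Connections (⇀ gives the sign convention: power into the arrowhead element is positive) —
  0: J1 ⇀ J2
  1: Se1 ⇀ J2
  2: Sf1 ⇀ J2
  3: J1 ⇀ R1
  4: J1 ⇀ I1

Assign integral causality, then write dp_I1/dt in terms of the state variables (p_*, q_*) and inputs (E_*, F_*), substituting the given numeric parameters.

β1 stroke→J2  (Se1 fixes effort; stroke away)
β2 stroke→Sf1  (Sf1 fixes flow; stroke at Sf1)
β0 stroke→J1  (J2 effort already set via bond 1)
β4 stroke→I1  (I1 outputs flow p/I1)
β3 stroke→J1  (J1: bond 4 brought flow, rest push out)

dp_I1/dt = -E_Se1 - 7*p_I1/4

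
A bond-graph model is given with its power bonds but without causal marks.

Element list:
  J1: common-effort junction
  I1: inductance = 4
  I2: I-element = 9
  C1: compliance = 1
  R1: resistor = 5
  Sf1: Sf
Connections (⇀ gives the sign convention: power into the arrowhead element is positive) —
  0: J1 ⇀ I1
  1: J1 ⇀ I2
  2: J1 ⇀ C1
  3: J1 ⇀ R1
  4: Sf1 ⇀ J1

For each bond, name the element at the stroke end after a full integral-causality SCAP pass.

#0 |I1
#1 |I2
#2 |J1
#3 |R1
#4 |Sf1

β4 stroke→Sf1  (source Sf1 imposes f)
β0 stroke→I1  (prefer integral on I1)
β1 stroke→I2  (I2 outputs flow p/I2)
β2 stroke→J1  (C1 outputs effort q/C1)
β3 stroke→R1  (J1: bond 2 brought effort, rest push out)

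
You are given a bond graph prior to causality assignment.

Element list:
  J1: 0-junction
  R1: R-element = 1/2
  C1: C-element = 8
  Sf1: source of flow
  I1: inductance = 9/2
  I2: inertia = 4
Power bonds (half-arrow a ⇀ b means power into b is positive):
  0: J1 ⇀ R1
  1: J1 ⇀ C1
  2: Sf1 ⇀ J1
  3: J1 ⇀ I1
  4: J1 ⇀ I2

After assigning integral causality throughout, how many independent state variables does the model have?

#2 |Sf1  (Sf1: flow source, stroke at near end)
#1 |J1  (C1 outputs effort q/C1)
#0 |R1  (0-jn J1 has e-setter on 1)
#3 |I1  (J1 effort already set via bond 1)
#4 |I2  (J1: bond 1 brought effort, rest push out)

3  (C1, I1, I2 all integral)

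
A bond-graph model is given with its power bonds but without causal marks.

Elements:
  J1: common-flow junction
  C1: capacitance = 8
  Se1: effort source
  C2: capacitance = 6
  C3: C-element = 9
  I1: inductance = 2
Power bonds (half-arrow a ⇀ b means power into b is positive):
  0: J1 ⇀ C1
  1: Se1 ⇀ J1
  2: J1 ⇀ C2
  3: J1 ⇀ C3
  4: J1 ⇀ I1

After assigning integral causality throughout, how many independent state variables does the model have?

4  (C1, C2, C3, I1 all integral)

bond 1 |J1  (source Se1 imposes e)
bond 0 |J1  (C1 outputs effort q/C1)
bond 2 |J1  (prefer integral on C2)
bond 3 |J1  (C3: C, integral causality)
bond 4 |I1  (J1: last free bond brings flow in)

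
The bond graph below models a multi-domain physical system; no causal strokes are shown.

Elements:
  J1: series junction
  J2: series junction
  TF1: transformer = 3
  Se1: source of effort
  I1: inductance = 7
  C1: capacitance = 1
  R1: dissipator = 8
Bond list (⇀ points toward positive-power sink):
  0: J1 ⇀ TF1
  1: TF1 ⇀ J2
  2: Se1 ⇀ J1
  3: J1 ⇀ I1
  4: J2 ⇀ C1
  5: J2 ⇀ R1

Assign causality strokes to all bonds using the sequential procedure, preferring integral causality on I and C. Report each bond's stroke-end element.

#0 stroke→J1
#1 stroke→TF1
#2 stroke→J1
#3 stroke→I1
#4 stroke→J2
#5 stroke→J2

b2 stroke at J1  (Se1: effort source, stroke at far end)
b3 stroke at I1  (I1 integral (f out))
b0 stroke at J1  (common-f at J1 fixed by 3)
b1 stroke at TF1  (TF1: transformer flips bond 0)
b4 stroke at J2  (1-jn J2 has f-setter on 1)
b5 stroke at J2  (1-jn J2 has f-setter on 1)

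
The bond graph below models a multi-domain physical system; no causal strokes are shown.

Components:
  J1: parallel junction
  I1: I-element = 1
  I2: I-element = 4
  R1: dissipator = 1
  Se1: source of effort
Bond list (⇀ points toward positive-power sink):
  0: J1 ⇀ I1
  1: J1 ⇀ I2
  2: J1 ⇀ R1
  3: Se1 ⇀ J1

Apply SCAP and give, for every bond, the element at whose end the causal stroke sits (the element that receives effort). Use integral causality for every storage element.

bond 3 stroke→J1  (Se1 (Se) sets effort on bond)
bond 0 stroke→I1  (common-e at J1 fixed by 3)
bond 1 stroke→I2  (J1 effort already set via bond 3)
bond 2 stroke→R1  (J1: bond 3 brought effort, rest push out)

β0 |I1
β1 |I2
β2 |R1
β3 |J1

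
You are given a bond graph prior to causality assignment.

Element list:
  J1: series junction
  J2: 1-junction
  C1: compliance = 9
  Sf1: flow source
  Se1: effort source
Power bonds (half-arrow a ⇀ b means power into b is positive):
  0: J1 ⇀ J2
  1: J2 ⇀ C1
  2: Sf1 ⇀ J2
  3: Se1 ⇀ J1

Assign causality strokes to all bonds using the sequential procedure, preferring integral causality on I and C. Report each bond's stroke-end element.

#0 |J2
#1 |J2
#2 |Sf1
#3 |J1

#2 →Sf1  (Sf1: flow source, stroke at near end)
#3 →J1  (source Se1 imposes e)
#0 →J2  (only one flow-in slot at J1)
#1 →J2  (J2 flow already set via bond 2)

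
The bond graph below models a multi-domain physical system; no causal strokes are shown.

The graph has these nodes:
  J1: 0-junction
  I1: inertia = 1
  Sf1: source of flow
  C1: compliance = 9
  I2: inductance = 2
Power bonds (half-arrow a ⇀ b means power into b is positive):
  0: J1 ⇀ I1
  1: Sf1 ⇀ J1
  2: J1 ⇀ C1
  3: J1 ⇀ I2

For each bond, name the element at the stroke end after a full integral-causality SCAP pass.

#0 stroke→I1
#1 stroke→Sf1
#2 stroke→J1
#3 stroke→I2

β1 |Sf1  (Sf1 (Sf) sets flow on bond)
β0 |I1  (prefer integral on I1)
β2 |J1  (prefer integral on C1)
β3 |I2  (J1: bond 2 brought effort, rest push out)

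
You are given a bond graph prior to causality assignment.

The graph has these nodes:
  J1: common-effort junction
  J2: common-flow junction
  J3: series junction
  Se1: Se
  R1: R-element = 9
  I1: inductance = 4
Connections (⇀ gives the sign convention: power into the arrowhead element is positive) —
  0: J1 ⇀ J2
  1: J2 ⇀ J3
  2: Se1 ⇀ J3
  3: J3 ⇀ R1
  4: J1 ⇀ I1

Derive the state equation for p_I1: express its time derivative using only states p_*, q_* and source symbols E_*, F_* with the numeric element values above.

b2 stroke at J3  (Se1: effort source, stroke at far end)
b4 stroke at I1  (I1 outputs flow p/I1)
b0 stroke at J1  (J1: last free bond brings effort in)
b1 stroke at J2  (1-jn J2 has f-setter on 0)
b3 stroke at J3  (J3 flow already set via bond 1)

dp_I1/dt = -E_Se1 - 9*p_I1/4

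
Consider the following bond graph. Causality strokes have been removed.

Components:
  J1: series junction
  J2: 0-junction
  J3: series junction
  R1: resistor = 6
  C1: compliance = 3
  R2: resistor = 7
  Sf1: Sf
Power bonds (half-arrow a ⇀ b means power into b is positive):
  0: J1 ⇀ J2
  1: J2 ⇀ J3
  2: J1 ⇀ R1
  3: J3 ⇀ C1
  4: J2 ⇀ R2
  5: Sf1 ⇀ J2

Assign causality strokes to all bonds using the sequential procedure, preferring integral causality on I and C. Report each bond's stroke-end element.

β5 stroke→Sf1  (source Sf1 imposes f)
β3 stroke→J3  (C1 outputs effort q/C1)
β1 stroke→J2  (closing 1-jn rule on J3)
β0 stroke→J1  (common-e at J2 fixed by 1)
β4 stroke→R2  (J2: bond 1 brought effort, rest push out)
β2 stroke→R1  (J1: last free bond brings flow in)

β0 |J1
β1 |J2
β2 |R1
β3 |J3
β4 |R2
β5 |Sf1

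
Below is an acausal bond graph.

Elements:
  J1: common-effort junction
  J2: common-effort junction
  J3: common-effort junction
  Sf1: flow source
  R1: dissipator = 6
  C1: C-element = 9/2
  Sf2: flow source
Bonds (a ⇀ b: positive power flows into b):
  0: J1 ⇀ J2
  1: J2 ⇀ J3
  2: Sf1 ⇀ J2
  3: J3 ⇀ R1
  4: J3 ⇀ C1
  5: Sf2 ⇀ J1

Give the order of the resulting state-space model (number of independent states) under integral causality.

1  (C1 all integral)

β2 stroke→Sf1  (Sf1 fixes flow; stroke at Sf1)
β5 stroke→Sf2  (Sf2: flow source, stroke at near end)
β0 stroke→J1  (J1 needs exactly one e-in)
β1 stroke→J2  (J2 needs exactly one e-in)
β4 stroke→J3  (C1 integral (e out))
β3 stroke→R1  (common-e at J3 fixed by 4)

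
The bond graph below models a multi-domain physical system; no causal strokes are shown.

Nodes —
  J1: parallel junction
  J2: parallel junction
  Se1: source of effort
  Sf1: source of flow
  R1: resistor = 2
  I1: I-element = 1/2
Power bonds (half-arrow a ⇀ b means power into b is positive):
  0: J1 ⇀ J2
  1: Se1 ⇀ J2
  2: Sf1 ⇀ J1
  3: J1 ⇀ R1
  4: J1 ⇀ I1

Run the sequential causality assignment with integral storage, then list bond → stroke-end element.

bond 1 stroke→J2  (source Se1 imposes e)
bond 2 stroke→Sf1  (Sf1: flow source, stroke at near end)
bond 0 stroke→J1  (J2 effort already set via bond 1)
bond 3 stroke→R1  (0-jn J1 has e-setter on 0)
bond 4 stroke→I1  (J1: bond 0 brought effort, rest push out)

b0 →J1
b1 →J2
b2 →Sf1
b3 →R1
b4 →I1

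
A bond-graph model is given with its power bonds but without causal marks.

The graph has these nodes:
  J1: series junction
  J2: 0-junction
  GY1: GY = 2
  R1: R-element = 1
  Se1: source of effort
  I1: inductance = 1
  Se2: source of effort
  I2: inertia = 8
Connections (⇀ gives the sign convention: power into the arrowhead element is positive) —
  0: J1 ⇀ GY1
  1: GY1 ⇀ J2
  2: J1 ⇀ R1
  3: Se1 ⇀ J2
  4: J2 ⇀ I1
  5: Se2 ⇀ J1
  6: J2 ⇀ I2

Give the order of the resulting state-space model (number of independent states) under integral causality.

2  (I1, I2 all integral)

#3 stroke→J2  (source Se1 imposes e)
#5 stroke→J1  (Se2: effort source, stroke at far end)
#1 stroke→GY1  (common-e at J2 fixed by 3)
#4 stroke→I1  (common-e at J2 fixed by 3)
#6 stroke→I2  (J2 effort already set via bond 3)
#0 stroke→GY1  (through GY1, causality inverts; strokes same side of GY1)
#2 stroke→J1  (J1 flow already set via bond 0)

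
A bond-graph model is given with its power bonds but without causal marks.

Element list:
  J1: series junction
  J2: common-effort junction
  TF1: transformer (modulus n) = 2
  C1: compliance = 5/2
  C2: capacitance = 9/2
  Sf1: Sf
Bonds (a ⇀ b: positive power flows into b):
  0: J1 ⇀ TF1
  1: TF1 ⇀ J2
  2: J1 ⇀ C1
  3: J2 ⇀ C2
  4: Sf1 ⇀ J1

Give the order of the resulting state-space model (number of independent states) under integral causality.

2  (C1, C2 all integral)

bond 4 stroke at Sf1  (source Sf1 imposes f)
bond 0 stroke at J1  (J1 flow already set via bond 4)
bond 2 stroke at J1  (J1 flow already set via bond 4)
bond 1 stroke at TF1  (through TF1, causality passes straight; one stroke at TF1)
bond 3 stroke at J2  (only one effort-in slot at J2)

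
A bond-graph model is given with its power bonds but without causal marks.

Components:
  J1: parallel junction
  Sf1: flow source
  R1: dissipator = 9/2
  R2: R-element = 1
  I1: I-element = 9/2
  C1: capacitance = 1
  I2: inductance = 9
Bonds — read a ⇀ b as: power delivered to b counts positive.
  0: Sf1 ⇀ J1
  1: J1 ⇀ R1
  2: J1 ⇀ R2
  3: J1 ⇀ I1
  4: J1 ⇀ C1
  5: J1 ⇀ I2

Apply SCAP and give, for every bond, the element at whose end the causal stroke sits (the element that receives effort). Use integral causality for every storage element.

#0 |Sf1
#1 |R1
#2 |R2
#3 |I1
#4 |J1
#5 |I2

b0 stroke at Sf1  (Sf1 fixes flow; stroke at Sf1)
b3 stroke at I1  (I1 integral (f out))
b4 stroke at J1  (C1: C, integral causality)
b1 stroke at R1  (common-e at J1 fixed by 4)
b2 stroke at R2  (J1: bond 4 brought effort, rest push out)
b5 stroke at I2  (0-jn J1 has e-setter on 4)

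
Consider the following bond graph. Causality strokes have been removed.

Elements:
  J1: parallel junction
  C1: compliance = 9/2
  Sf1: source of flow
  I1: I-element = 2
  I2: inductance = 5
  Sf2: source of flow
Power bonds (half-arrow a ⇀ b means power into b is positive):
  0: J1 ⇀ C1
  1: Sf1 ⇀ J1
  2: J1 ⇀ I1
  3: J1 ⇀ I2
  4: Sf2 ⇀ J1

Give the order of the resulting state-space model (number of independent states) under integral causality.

3  (C1, I1, I2 all integral)

b1 stroke→Sf1  (Sf1 fixes flow; stroke at Sf1)
b4 stroke→Sf2  (source Sf2 imposes f)
b0 stroke→J1  (C1: C, integral causality)
b2 stroke→I1  (J1: bond 0 brought effort, rest push out)
b3 stroke→I2  (J1 effort already set via bond 0)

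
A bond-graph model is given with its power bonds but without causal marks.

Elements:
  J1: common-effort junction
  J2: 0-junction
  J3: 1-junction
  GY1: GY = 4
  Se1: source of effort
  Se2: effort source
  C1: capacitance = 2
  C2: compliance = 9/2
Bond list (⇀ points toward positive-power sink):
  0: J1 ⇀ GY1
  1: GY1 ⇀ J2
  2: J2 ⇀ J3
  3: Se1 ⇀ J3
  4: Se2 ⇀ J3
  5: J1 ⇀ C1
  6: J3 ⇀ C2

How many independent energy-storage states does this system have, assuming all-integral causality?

2  (C1, C2 all integral)

#3 |J3  (Se1: effort source, stroke at far end)
#4 |J3  (Se2 fixes effort; stroke away)
#5 |J1  (C1: C, integral causality)
#0 |GY1  (0-jn J1 has e-setter on 5)
#1 |GY1  (GY1 both-in/both-out from 0)
#2 |J2  (closing 0-jn rule on J2)
#6 |J3  (common-f at J3 fixed by 2)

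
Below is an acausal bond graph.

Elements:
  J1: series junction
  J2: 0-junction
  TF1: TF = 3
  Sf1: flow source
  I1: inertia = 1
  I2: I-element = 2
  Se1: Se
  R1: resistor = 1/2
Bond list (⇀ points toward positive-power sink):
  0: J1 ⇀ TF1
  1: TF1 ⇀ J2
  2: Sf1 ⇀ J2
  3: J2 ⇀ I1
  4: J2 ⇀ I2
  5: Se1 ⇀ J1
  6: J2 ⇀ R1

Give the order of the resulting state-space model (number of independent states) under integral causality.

2  (I1, I2 all integral)

β2 stroke at Sf1  (Sf1 fixes flow; stroke at Sf1)
β5 stroke at J1  (Se1 (Se) sets effort on bond)
β0 stroke at TF1  (J1 needs exactly one f-in)
β1 stroke at J2  (TF TF1: opposite of bond 0)
β3 stroke at I1  (0-jn J2 has e-setter on 1)
β4 stroke at I2  (J2 effort already set via bond 1)
β6 stroke at R1  (J2 effort already set via bond 1)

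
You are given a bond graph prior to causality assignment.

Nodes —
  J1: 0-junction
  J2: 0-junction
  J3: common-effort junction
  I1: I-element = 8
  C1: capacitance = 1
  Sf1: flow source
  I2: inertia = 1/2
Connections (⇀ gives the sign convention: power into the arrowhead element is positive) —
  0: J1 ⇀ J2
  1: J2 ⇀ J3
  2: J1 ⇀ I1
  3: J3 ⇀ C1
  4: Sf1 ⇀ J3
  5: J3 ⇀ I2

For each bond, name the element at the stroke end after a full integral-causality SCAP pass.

b0 stroke at J1
b1 stroke at J2
b2 stroke at I1
b3 stroke at J3
b4 stroke at Sf1
b5 stroke at I2

#4 |Sf1  (Sf1 fixes flow; stroke at Sf1)
#2 |I1  (I1: I, integral causality)
#0 |J1  (only one effort-in slot at J1)
#1 |J2  (J2 needs exactly one e-in)
#3 |J3  (C1 integral (e out))
#5 |I2  (common-e at J3 fixed by 3)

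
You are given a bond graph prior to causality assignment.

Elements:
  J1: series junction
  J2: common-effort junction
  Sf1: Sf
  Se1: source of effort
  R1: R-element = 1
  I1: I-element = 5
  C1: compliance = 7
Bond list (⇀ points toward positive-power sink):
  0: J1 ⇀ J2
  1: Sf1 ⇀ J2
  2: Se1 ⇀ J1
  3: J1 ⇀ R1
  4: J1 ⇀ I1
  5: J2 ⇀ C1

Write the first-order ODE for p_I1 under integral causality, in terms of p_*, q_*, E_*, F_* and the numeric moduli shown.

dp_I1/dt = E_Se1 - p_I1/5 - q_C1/7

β1 |Sf1  (Sf1 (Sf) sets flow on bond)
β2 |J1  (Se1 (Se) sets effort on bond)
β4 |I1  (I1 outputs flow p/I1)
β0 |J1  (J1: bond 4 brought flow, rest push out)
β3 |J1  (common-f at J1 fixed by 4)
β5 |J2  (J2: last free bond brings effort in)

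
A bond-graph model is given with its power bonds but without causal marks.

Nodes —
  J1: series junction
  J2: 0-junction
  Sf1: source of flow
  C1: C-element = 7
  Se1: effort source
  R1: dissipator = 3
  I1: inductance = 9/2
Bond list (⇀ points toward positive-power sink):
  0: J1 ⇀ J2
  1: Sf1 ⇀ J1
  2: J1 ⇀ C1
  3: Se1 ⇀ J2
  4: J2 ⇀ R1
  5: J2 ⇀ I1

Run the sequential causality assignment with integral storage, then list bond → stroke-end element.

β0 stroke at J1
β1 stroke at Sf1
β2 stroke at J1
β3 stroke at J2
β4 stroke at R1
β5 stroke at I1

b1 stroke at Sf1  (source Sf1 imposes f)
b3 stroke at J2  (Se1: effort source, stroke at far end)
b0 stroke at J1  (common-f at J1 fixed by 1)
b2 stroke at J1  (common-f at J1 fixed by 1)
b4 stroke at R1  (J2: bond 3 brought effort, rest push out)
b5 stroke at I1  (J2 effort already set via bond 3)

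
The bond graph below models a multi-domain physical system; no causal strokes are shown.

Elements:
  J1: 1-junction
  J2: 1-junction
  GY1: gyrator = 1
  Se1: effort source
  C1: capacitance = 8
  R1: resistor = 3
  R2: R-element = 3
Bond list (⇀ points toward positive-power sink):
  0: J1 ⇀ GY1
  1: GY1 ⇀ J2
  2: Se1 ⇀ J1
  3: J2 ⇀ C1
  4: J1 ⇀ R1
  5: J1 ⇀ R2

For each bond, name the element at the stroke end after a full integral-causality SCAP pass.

b0 |GY1
b1 |GY1
b2 |J1
b3 |J2
b4 |J1
b5 |J1

#2 |J1  (Se1 (Se) sets effort on bond)
#3 |J2  (C1 outputs effort q/C1)
#1 |GY1  (only one flow-in slot at J2)
#0 |GY1  (through GY1, causality inverts; strokes same side of GY1)
#4 |J1  (J1: bond 0 brought flow, rest push out)
#5 |J1  (J1: bond 0 brought flow, rest push out)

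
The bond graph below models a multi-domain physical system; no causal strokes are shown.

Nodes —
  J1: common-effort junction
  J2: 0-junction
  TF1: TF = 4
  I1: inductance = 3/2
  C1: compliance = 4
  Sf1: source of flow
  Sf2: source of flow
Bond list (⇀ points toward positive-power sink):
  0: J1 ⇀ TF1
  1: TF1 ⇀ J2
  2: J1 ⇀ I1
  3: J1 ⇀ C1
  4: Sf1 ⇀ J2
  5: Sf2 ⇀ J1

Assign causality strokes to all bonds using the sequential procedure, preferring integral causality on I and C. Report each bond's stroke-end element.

β4 →Sf1  (source Sf1 imposes f)
β5 →Sf2  (source Sf2 imposes f)
β1 →J2  (J2 needs exactly one e-in)
β0 →TF1  (TF TF1: opposite of bond 1)
β2 →I1  (I1 integral (f out))
β3 →J1  (only one effort-in slot at J1)

bond 0 |TF1
bond 1 |J2
bond 2 |I1
bond 3 |J1
bond 4 |Sf1
bond 5 |Sf2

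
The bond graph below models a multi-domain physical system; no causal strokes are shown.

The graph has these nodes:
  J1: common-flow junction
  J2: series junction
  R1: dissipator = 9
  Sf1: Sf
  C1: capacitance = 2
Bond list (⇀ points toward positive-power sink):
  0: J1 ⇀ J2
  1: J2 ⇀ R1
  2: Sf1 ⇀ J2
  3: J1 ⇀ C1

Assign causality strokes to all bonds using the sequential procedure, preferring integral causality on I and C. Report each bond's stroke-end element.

β0 stroke at J2
β1 stroke at J2
β2 stroke at Sf1
β3 stroke at J1

#2 →Sf1  (Sf1: flow source, stroke at near end)
#0 →J2  (J2: bond 2 brought flow, rest push out)
#1 →J2  (common-f at J2 fixed by 2)
#3 →J1  (1-jn J1 has f-setter on 0)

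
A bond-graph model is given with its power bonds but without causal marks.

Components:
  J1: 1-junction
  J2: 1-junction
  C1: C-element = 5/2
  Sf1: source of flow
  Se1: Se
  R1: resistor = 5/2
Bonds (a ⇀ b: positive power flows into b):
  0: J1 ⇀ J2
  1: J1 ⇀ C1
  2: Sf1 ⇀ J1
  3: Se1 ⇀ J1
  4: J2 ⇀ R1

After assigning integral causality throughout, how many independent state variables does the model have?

1  (C1 all integral)

β2 →Sf1  (Sf1 (Sf) sets flow on bond)
β3 →J1  (Se1 (Se) sets effort on bond)
β0 →J1  (1-jn J1 has f-setter on 2)
β1 →J1  (1-jn J1 has f-setter on 2)
β4 →J2  (common-f at J2 fixed by 0)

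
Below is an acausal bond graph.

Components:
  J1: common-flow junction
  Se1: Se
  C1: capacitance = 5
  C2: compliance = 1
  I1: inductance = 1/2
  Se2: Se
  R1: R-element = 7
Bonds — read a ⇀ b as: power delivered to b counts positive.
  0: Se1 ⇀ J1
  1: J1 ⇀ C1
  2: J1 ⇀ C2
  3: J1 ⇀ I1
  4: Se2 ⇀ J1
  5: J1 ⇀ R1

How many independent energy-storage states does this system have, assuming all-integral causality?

b0 stroke at J1  (Se1: effort source, stroke at far end)
b4 stroke at J1  (Se2 (Se) sets effort on bond)
b1 stroke at J1  (C1: C, integral causality)
b2 stroke at J1  (C2 integral (e out))
b3 stroke at I1  (I1 outputs flow p/I1)
b5 stroke at J1  (1-jn J1 has f-setter on 3)

3  (C1, C2, I1 all integral)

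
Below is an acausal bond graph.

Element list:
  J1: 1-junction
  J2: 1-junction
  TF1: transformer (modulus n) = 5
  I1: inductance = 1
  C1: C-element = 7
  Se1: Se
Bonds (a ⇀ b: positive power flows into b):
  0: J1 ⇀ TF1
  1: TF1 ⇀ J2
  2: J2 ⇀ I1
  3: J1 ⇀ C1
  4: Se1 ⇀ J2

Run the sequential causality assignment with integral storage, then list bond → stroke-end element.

#0 →TF1
#1 →J2
#2 →I1
#3 →J1
#4 →J2

β4 stroke at J2  (Se1 (Se) sets effort on bond)
β2 stroke at I1  (prefer integral on I1)
β1 stroke at J2  (common-f at J2 fixed by 2)
β0 stroke at TF1  (TF1: transformer flips bond 1)
β3 stroke at J1  (common-f at J1 fixed by 0)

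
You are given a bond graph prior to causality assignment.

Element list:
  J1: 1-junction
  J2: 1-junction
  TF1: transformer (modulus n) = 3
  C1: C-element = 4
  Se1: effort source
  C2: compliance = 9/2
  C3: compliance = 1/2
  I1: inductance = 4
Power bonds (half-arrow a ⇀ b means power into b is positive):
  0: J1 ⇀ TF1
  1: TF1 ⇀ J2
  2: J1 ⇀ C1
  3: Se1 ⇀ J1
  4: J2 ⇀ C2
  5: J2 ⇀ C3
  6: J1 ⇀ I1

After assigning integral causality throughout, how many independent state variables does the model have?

4  (C1, C2, C3, I1 all integral)

bond 3 →J1  (Se1 fixes effort; stroke away)
bond 2 →J1  (C1 outputs effort q/C1)
bond 4 →J2  (C2 integral (e out))
bond 5 →J2  (C3: C, integral causality)
bond 1 →TF1  (only one flow-in slot at J2)
bond 0 →J1  (TF1 one-in-one-out from 1)
bond 6 →I1  (only one flow-in slot at J1)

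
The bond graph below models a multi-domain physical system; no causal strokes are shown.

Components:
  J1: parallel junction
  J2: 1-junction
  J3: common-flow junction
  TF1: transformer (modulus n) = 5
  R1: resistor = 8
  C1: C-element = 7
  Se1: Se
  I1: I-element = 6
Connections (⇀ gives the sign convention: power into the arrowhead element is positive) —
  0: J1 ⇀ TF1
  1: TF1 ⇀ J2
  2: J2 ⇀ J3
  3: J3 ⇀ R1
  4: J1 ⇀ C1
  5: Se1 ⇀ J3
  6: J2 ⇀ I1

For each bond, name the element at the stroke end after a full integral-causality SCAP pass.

β0 |TF1
β1 |J2
β2 |J2
β3 |J3
β4 |J1
β5 |J3
β6 |I1

β5 stroke at J3  (Se1 (Se) sets effort on bond)
β4 stroke at J1  (C1 integral (e out))
β0 stroke at TF1  (common-e at J1 fixed by 4)
β1 stroke at J2  (TF1 one-in-one-out from 0)
β6 stroke at I1  (prefer integral on I1)
β2 stroke at J2  (J2: bond 6 brought flow, rest push out)
β3 stroke at J3  (J3 flow already set via bond 2)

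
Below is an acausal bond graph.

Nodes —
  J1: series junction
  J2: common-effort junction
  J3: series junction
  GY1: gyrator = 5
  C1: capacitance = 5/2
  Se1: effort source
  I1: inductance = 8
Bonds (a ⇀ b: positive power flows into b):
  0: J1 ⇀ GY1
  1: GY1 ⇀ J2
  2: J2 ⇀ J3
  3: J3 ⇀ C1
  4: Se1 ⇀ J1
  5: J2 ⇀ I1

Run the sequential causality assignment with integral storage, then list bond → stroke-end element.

b4 →J1  (Se1 fixes effort; stroke away)
b0 →GY1  (J1: last free bond brings flow in)
b1 →GY1  (GY1 both-in/both-out from 0)
b3 →J3  (C1 integral (e out))
b2 →J2  (closing 1-jn rule on J3)
b5 →I1  (J2 effort already set via bond 2)

#0 →GY1
#1 →GY1
#2 →J2
#3 →J3
#4 →J1
#5 →I1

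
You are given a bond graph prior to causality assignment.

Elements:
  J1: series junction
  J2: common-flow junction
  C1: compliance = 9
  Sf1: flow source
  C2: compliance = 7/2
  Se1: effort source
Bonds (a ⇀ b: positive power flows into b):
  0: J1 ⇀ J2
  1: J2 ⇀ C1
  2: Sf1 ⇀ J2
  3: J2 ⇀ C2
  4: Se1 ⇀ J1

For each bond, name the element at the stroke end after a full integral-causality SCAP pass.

bond 0 →J2
bond 1 →J2
bond 2 →Sf1
bond 3 →J2
bond 4 →J1

bond 2 |Sf1  (Sf1 fixes flow; stroke at Sf1)
bond 4 |J1  (Se1 (Se) sets effort on bond)
bond 0 |J2  (closing 1-jn rule on J1)
bond 1 |J2  (1-jn J2 has f-setter on 2)
bond 3 |J2  (1-jn J2 has f-setter on 2)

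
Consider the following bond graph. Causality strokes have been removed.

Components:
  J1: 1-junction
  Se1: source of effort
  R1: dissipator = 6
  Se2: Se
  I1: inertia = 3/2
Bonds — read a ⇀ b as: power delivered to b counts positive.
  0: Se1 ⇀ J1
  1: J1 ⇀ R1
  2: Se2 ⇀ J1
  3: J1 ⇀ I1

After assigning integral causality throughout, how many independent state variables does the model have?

bond 0 stroke at J1  (Se1 fixes effort; stroke away)
bond 2 stroke at J1  (Se2 fixes effort; stroke away)
bond 3 stroke at I1  (I1 integral (f out))
bond 1 stroke at J1  (J1: bond 3 brought flow, rest push out)

1  (I1 all integral)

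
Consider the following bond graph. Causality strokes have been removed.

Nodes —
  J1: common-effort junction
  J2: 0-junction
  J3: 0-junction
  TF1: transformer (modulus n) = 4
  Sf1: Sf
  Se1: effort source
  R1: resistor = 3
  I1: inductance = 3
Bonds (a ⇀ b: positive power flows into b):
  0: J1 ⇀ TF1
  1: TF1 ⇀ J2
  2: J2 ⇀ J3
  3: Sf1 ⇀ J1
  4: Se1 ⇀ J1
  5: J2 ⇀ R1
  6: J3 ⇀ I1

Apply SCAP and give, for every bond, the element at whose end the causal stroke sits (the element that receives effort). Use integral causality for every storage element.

bond 3 →Sf1  (source Sf1 imposes f)
bond 4 →J1  (Se1 fixes effort; stroke away)
bond 0 →TF1  (common-e at J1 fixed by 4)
bond 1 →J2  (TF1 one-in-one-out from 0)
bond 2 →J3  (0-jn J2 has e-setter on 1)
bond 5 →R1  (0-jn J2 has e-setter on 1)
bond 6 →I1  (0-jn J3 has e-setter on 2)

bond 0 stroke at TF1
bond 1 stroke at J2
bond 2 stroke at J3
bond 3 stroke at Sf1
bond 4 stroke at J1
bond 5 stroke at R1
bond 6 stroke at I1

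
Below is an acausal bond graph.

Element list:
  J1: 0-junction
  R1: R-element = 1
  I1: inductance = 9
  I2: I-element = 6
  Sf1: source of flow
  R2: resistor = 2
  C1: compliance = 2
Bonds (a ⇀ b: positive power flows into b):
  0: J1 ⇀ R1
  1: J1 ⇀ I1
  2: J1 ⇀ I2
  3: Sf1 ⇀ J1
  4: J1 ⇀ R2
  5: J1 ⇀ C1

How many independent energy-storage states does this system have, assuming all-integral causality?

β3 →Sf1  (Sf1 fixes flow; stroke at Sf1)
β1 →I1  (I1: I, integral causality)
β2 →I2  (I2: I, integral causality)
β5 →J1  (prefer integral on C1)
β0 →R1  (common-e at J1 fixed by 5)
β4 →R2  (0-jn J1 has e-setter on 5)

3  (C1, I1, I2 all integral)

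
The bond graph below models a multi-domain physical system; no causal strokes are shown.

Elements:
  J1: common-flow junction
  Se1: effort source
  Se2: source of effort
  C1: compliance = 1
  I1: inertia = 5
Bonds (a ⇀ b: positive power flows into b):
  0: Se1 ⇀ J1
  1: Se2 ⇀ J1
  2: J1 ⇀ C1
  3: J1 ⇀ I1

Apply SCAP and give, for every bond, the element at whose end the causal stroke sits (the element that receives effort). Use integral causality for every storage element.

β0 |J1  (Se1 fixes effort; stroke away)
β1 |J1  (Se2 (Se) sets effort on bond)
β2 |J1  (prefer integral on C1)
β3 |I1  (J1 needs exactly one f-in)

b0 stroke at J1
b1 stroke at J1
b2 stroke at J1
b3 stroke at I1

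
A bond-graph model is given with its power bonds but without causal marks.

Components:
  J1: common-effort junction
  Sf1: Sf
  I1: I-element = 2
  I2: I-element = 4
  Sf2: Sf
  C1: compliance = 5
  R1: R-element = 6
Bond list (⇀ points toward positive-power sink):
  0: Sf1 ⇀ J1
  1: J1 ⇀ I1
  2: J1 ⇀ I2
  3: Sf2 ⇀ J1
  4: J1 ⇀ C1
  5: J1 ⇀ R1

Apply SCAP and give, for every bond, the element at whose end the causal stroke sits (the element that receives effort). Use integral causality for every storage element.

b0 stroke→Sf1  (Sf1: flow source, stroke at near end)
b3 stroke→Sf2  (Sf2: flow source, stroke at near end)
b1 stroke→I1  (I1 integral (f out))
b2 stroke→I2  (prefer integral on I2)
b4 stroke→J1  (prefer integral on C1)
b5 stroke→R1  (J1: bond 4 brought effort, rest push out)

β0 stroke at Sf1
β1 stroke at I1
β2 stroke at I2
β3 stroke at Sf2
β4 stroke at J1
β5 stroke at R1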